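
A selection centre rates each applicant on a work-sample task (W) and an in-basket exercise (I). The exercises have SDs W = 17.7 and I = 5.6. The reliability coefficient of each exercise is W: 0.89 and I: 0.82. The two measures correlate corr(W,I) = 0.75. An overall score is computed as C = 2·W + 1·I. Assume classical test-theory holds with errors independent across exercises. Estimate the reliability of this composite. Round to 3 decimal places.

0.909

Var(C) = 2²·17.7² + 5.6² + 2·[2·17.7·5.6·0.75] = 1284.52 + 297.36 = 1581.88.
Under uncorrelated errors the observed covariances equal the true-score covariances, so only the own-variance terms attenuate.
True-score variance = [2²·17.7²·0.89 + 5.6²·0.82] + 297.36 = 1141.03 + 297.36 = 1438.39.
Reliability = 1438.39 / 1581.88 = 0.909.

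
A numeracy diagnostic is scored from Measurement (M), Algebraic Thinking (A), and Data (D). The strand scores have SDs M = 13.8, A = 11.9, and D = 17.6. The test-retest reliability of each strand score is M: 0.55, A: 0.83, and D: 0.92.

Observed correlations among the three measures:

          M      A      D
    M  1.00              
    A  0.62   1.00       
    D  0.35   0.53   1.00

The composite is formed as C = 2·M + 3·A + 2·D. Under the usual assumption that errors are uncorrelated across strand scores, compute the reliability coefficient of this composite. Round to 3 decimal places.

0.899

Var(C) = 2²·13.8² + 3²·11.9² + 2²·17.6² + 2·[6·13.8·11.9·0.62 + 4·13.8·17.6·0.35 + 6·11.9·17.6·0.53] = 3275.29 + 3233.9 = 6509.19.
With uncorrelated errors the cross-covariances are all true-score covariance, so they carry over unchanged; only the diagonal terms shrink to ρᵢσᵢ².
True-score variance = [2²·13.8²·0.55 + 3²·11.9²·0.83 + 2²·17.6²·0.92] + 3233.9 = 2616.71 + 3233.9 = 5850.61.
Reliability = 5850.61 / 6509.19 = 0.899.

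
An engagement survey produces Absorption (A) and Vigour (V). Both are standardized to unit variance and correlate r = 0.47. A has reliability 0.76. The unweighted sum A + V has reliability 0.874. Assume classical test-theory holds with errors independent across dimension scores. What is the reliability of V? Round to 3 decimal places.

0.870

Var(A+V) = 2 + 2·0.47 = 2.940.
True-score variance = ρ_A + ρ_V + 2·0.47, so 0.874 = (0.76 + ρ_V + 0.94) / 2.940.
ρ_V = 0.874·2.940 − 0.76 − 0.94 = 0.870.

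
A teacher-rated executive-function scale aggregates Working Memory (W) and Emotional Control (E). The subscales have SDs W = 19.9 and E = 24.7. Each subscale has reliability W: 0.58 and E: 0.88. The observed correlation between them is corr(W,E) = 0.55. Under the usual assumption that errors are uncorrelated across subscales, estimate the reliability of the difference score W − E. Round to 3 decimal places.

0.485

Var(W−E) = 19.9² + 24.7² − 2·19.9·24.7·0.55 = 1006.1 − 540.683 = 465.417.
Under uncorrelated errors the observed covariances equal the true-score covariances, so only the own-variance terms attenuate.
True-score variance = [19.9²·0.58 + 24.7²·0.88] − 540.683 = 766.565 − 540.683 = 225.882.
Reliability = 225.882 / 465.417 = 0.485.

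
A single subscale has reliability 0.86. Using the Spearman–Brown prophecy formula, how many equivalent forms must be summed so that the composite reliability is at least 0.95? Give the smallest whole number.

4

k ≥ ρ*(1−ρ₁)/(ρ₁(1−ρ*)) = 0.95·0.14 / (0.86·0.05) = 3.093.
Smallest integer k = 4.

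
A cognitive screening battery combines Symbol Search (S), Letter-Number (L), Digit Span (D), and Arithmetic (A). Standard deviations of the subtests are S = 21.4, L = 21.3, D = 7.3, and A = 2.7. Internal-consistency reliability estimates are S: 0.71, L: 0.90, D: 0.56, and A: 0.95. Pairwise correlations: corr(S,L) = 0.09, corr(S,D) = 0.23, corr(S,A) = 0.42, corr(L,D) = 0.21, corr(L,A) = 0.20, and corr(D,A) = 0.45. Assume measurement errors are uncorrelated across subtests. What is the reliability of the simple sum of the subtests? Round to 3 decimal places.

Var(S+L+D+A) = 21.4² + 21.3² + 7.3² + 2.7² + 2·[21.4·21.3·0.09 + 21.4·7.3·0.23 + 21.4·2.7·0.42 + 21.3·7.3·0.21 + 21.3·2.7·0.20 + 7.3·2.7·0.45] = 972.23 + 308.493 = 1280.72.
Under uncorrelated errors the observed covariances equal the true-score covariances, so only the own-variance terms attenuate.
True-score variance = [21.4²·0.71 + 21.3²·0.90 + 7.3²·0.56 + 2.7²·0.95] + 308.493 = 770.24 + 308.493 = 1078.73.
Reliability = 1078.73 / 1280.72 = 0.842.

0.842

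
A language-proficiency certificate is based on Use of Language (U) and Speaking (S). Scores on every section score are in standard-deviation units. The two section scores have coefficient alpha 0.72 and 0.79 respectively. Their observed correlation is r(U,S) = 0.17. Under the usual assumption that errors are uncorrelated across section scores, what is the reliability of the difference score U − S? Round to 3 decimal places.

0.705

Var(U−S) = 1 + 1 − 2·0.17 = 2 − 0.34 = 1.66.
Because errors are independent across components, Cov(Tᵢ,Tⱼ) = Cov(Xᵢ,Xⱼ); the off-diagonal part of the true-score variance is the same as above.
True-score variance = [0.72 + 0.79] − 0.34 = 1.51 − 0.34 = 1.17.
Reliability = 1.17 / 1.66 = 0.705.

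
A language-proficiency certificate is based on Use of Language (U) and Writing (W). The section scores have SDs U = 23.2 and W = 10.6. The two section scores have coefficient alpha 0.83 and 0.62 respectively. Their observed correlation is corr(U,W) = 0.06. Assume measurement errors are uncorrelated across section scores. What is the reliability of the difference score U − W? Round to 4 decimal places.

Var(U−W) = 23.2² + 10.6² − 2·23.2·10.6·0.06 = 650.6 − 29.5104 = 621.09.
Under uncorrelated errors the observed covariances equal the true-score covariances, so only the own-variance terms attenuate.
True-score variance = [23.2²·0.83 + 10.6²·0.62] − 29.5104 = 516.402 − 29.5104 = 486.892.
Reliability = 486.892 / 621.09 = 0.7839.

0.7839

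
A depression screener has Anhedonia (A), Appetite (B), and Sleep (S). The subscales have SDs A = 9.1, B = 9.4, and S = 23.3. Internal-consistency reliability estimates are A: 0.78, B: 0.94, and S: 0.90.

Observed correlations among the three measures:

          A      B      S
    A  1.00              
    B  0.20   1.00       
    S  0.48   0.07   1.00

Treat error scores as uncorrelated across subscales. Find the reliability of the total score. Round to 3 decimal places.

Var(A+B+S) = 9.1² + 9.4² + 23.3² + 2·[9.1·9.4·0.20 + 9.1·23.3·0.48 + 9.4·23.3·0.07] = 714.06 + 268.428 = 982.488.
Under uncorrelated errors the observed covariances equal the true-score covariances, so only the own-variance terms attenuate.
True-score variance = [9.1²·0.78 + 9.4²·0.94 + 23.3²·0.90] + 268.428 = 636.251 + 268.428 = 904.679.
Reliability = 904.679 / 982.488 = 0.921.

0.921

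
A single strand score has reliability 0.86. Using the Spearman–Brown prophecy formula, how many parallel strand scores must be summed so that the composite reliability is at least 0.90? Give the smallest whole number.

2

k ≥ ρ*(1−ρ₁)/(ρ₁(1−ρ*)) = 0.90·0.14 / (0.86·0.10) = 1.465.
Smallest integer k = 2.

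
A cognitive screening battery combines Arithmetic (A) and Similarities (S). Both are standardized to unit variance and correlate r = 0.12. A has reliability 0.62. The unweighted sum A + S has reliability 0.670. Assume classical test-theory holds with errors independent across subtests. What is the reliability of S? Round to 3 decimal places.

Var(A+S) = 2 + 2·0.12 = 2.240.
True-score variance = ρ_A + ρ_S + 2·0.12, so 0.670 = (0.62 + ρ_S + 0.24) / 2.240.
ρ_S = 0.670·2.240 − 0.62 − 0.24 = 0.641.

0.641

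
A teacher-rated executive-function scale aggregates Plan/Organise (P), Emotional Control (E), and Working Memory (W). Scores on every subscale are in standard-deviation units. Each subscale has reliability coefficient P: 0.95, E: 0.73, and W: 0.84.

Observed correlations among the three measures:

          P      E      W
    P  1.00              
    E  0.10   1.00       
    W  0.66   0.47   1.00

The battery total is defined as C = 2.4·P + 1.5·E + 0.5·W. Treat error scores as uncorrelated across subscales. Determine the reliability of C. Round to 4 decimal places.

Var(C) = 2.4² + 1.5² + 0.5² + 2·[3.6·0.10 + 1.2·0.66 + 0.75·0.47] = 8.26 + 3.009 = 11.269.
Because errors are independent across components, Cov(Tᵢ,Tⱼ) = Cov(Xᵢ,Xⱼ); the off-diagonal part of the true-score variance is the same as above.
True-score variance = [2.4²·0.95 + 1.5²·0.73 + 0.5²·0.84] + 3.009 = 7.3245 + 3.009 = 10.3335.
Reliability = 10.3335 / 11.269 = 0.9170.

0.9170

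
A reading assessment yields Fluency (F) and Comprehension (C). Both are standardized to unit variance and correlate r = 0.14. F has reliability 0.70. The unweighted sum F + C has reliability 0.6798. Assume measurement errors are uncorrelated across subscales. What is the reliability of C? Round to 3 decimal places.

Var(F+C) = 2 + 2·0.14 = 2.280.
True-score variance = ρ_F + ρ_C + 2·0.14, so 0.6798 = (0.70 + ρ_C + 0.28) / 2.280.
ρ_C = 0.6798·2.280 − 0.70 − 0.28 = 0.570.

0.570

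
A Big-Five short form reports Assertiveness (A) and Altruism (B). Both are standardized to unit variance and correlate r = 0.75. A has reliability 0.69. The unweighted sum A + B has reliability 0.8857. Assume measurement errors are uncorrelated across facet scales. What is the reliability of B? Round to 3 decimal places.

0.910

Var(A+B) = 2 + 2·0.75 = 3.500.
True-score variance = ρ_A + ρ_B + 2·0.75, so 0.8857 = (0.69 + ρ_B + 1.50) / 3.500.
ρ_B = 0.8857·3.500 − 0.69 − 1.50 = 0.910.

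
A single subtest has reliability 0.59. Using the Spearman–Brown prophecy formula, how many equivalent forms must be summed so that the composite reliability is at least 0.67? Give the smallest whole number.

2

k ≥ ρ*(1−ρ₁)/(ρ₁(1−ρ*)) = 0.67·0.41 / (0.59·0.33) = 1.411.
Smallest integer k = 2.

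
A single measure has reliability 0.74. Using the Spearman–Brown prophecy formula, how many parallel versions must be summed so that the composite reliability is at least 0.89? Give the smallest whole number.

3

k ≥ ρ*(1−ρ₁)/(ρ₁(1−ρ*)) = 0.89·0.26 / (0.74·0.11) = 2.843.
Smallest integer k = 3.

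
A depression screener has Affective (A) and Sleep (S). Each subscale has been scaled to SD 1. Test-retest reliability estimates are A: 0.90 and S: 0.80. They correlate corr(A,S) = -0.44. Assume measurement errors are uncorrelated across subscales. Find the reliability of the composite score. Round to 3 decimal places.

0.732

Var(A+S) = 2 + 2·[(-0.44)] = 2 − 0.88 = 1.12.
With uncorrelated errors the cross-covariances are all true-score covariance, so they carry over unchanged; only the diagonal terms shrink to ρᵢσᵢ².
True-score variance = [0.90 + 0.80] − 0.88 = 1.7 − 0.88 = 0.82.
Reliability = 0.82 / 1.12 = 0.732.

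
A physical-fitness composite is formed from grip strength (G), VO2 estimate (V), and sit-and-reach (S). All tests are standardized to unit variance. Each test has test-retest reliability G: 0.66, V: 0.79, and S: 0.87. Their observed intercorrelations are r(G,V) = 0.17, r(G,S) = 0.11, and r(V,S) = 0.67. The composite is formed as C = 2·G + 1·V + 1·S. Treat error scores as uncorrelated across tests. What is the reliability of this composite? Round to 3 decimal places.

0.799

Var(C) = 2² + 1 + 1 + 2·[2·0.17 + 2·0.11 + 0.67] = 6 + 2.46 = 8.46.
With uncorrelated errors the cross-covariances are all true-score covariance, so they carry over unchanged; only the diagonal terms shrink to ρᵢσᵢ².
True-score variance = [2²·0.66 + 0.79 + 0.87] + 2.46 = 4.3 + 2.46 = 6.76.
Reliability = 6.76 / 8.46 = 0.799.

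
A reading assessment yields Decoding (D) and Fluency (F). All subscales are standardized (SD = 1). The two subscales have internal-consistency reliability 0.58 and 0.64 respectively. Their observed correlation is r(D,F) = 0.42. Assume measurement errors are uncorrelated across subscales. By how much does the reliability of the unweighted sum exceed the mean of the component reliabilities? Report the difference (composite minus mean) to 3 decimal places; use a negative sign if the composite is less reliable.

Var(sum) = 2 + 0.84 = 2.84; true-score variance = 1.22 + 0.84 = 2.06; composite reliability = 0.7254.
Mean component reliability = 0.6100.
Difference = 0.7254 − 0.6100 = 0.115.

0.115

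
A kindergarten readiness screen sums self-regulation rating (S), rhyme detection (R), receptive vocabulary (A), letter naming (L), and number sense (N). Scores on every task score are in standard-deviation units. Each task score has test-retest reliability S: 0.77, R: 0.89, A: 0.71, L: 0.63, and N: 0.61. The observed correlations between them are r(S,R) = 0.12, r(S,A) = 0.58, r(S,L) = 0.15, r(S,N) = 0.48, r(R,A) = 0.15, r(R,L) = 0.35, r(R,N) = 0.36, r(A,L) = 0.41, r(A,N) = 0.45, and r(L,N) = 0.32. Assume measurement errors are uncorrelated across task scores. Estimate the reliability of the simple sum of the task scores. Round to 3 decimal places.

0.882

Var(S+R+A+L+N) = 5 + 2·[0.12 + 0.58 + 0.15 + 0.48 + 0.15 + 0.35 + 0.36 + 0.41 + 0.45 + 0.32] = 5 + 6.74 = 11.74.
With uncorrelated errors the cross-covariances are all true-score covariance, so they carry over unchanged; only the diagonal terms shrink to ρᵢσᵢ².
True-score variance = [0.77 + 0.89 + 0.71 + 0.63 + 0.61] + 6.74 = 3.61 + 6.74 = 10.35.
Reliability = 10.35 / 11.74 = 0.882.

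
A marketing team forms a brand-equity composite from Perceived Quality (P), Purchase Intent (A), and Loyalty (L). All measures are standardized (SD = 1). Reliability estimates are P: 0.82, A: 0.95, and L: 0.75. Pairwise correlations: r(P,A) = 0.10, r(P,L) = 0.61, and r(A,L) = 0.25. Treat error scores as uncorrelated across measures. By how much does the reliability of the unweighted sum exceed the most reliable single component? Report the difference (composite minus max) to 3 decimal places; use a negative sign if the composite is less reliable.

-0.048

Var(sum) = 3 + 1.92 = 4.92; true-score variance = 2.52 + 1.92 = 4.44; composite reliability = 0.9024.
Max component reliability = 0.9500.
Difference = 0.9024 − 0.9500 = -0.048.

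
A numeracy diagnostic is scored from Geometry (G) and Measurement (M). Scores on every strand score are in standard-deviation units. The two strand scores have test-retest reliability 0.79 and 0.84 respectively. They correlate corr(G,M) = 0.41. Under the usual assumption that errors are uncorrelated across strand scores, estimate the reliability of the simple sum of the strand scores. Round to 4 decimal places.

0.8688

Var(G+M) = 2 + 2·[0.41] = 2 + 0.82 = 2.82.
With uncorrelated errors the cross-covariances are all true-score covariance, so they carry over unchanged; only the diagonal terms shrink to ρᵢσᵢ².
True-score variance = [0.79 + 0.84] + 0.82 = 1.63 + 0.82 = 2.45.
Reliability = 2.45 / 2.82 = 0.8688.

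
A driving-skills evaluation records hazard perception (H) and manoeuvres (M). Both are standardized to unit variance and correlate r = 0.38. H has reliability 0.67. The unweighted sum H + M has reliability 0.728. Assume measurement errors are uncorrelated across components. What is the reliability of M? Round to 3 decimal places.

0.579

Var(H+M) = 2 + 2·0.38 = 2.760.
True-score variance = ρ_H + ρ_M + 2·0.38, so 0.728 = (0.67 + ρ_M + 0.76) / 2.760.
ρ_M = 0.728·2.760 − 0.67 − 0.76 = 0.579.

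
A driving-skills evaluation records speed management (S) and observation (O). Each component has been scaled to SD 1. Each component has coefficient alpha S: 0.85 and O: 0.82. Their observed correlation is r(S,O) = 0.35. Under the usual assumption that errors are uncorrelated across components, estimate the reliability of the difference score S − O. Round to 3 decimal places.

0.746

Var(S−O) = 1 + 1 − 2·0.35 = 2 − 0.7 = 1.3.
Because errors are independent across components, Cov(Tᵢ,Tⱼ) = Cov(Xᵢ,Xⱼ); the off-diagonal part of the true-score variance is the same as above.
True-score variance = [0.85 + 0.82] − 0.7 = 1.67 − 0.7 = 0.97.
Reliability = 0.97 / 1.3 = 0.746.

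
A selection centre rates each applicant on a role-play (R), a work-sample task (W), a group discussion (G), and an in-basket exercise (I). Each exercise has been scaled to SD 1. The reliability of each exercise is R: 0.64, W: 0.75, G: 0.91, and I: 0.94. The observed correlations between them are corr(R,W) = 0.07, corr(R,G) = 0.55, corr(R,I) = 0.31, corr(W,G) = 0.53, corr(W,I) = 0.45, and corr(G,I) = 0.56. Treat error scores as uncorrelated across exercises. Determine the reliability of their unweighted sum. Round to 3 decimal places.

Var(R+W+G+I) = 4 + 2·[0.07 + 0.55 + 0.31 + 0.53 + 0.45 + 0.56] = 4 + 4.94 = 8.94.
Under uncorrelated errors the observed covariances equal the true-score covariances, so only the own-variance terms attenuate.
True-score variance = [0.64 + 0.75 + 0.91 + 0.94] + 4.94 = 3.24 + 4.94 = 8.18.
Reliability = 8.18 / 8.94 = 0.915.

0.915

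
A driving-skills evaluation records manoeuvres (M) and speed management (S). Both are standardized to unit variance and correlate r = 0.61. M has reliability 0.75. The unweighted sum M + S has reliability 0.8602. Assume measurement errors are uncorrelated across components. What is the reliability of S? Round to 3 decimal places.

0.800

Var(M+S) = 2 + 2·0.61 = 3.220.
True-score variance = ρ_M + ρ_S + 2·0.61, so 0.8602 = (0.75 + ρ_S + 1.22) / 3.220.
ρ_S = 0.8602·3.220 − 0.75 − 1.22 = 0.800.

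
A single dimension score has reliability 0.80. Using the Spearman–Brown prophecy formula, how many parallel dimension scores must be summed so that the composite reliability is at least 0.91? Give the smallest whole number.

3

k ≥ ρ*(1−ρ₁)/(ρ₁(1−ρ*)) = 0.91·0.20 / (0.80·0.09) = 2.528.
Smallest integer k = 3.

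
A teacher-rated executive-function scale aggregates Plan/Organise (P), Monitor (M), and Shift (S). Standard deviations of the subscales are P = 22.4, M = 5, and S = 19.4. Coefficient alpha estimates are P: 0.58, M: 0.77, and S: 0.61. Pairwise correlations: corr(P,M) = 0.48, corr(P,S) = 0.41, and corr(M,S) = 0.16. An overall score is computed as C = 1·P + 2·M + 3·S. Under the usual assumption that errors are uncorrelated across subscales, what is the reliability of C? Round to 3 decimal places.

Var(C) = 22.4² + 2²·5² + 3²·19.4² + 2·[2·22.4·5·0.48 + 3·22.4·19.4·0.41 + 6·5·19.4·0.16] = 3989 + 1470.3 = 5459.3.
Because errors are independent across components, Cov(Tᵢ,Tⱼ) = Cov(Xᵢ,Xⱼ); the off-diagonal part of the true-score variance is the same as above.
True-score variance = [22.4²·0.58 + 2²·5²·0.77 + 3²·19.4²·0.61] + 1470.3 = 2434.24 + 1470.3 = 3904.53.
Reliability = 3904.53 / 5459.3 = 0.715.

0.715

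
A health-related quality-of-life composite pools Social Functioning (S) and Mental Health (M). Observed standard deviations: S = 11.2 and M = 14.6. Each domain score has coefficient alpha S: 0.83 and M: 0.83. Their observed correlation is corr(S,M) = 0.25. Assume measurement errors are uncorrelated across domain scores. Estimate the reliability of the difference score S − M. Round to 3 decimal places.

0.776

Var(S−M) = 11.2² + 14.6² − 2·11.2·14.6·0.25 = 338.6 − 81.76 = 256.84.
With uncorrelated errors the cross-covariances are all true-score covariance, so they carry over unchanged; only the diagonal terms shrink to ρᵢσᵢ².
True-score variance = [11.2²·0.83 + 14.6²·0.83] − 81.76 = 281.038 − 81.76 = 199.278.
Reliability = 199.278 / 256.84 = 0.776.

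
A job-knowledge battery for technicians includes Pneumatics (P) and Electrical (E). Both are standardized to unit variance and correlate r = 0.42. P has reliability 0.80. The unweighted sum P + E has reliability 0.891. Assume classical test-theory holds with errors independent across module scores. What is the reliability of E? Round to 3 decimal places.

Var(P+E) = 2 + 2·0.42 = 2.840.
True-score variance = ρ_P + ρ_E + 2·0.42, so 0.891 = (0.80 + ρ_E + 0.84) / 2.840.
ρ_E = 0.891·2.840 − 0.80 − 0.84 = 0.890.

0.890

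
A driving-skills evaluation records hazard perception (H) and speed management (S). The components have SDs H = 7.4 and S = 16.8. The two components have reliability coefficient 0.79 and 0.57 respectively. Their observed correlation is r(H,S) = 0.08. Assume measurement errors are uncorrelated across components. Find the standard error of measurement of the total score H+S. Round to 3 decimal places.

Var(total) = 337 + 19.8912 = 356.891.
True-score variance = 204.137 + 19.8912 = 224.028, so reliability = 0.6277.
Error variance = 356.891 − 224.028 = 132.863; SEM = √132.863 = 11.527.

11.527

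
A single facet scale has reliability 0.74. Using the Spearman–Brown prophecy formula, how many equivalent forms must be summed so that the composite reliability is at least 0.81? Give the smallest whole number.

2

k ≥ ρ*(1−ρ₁)/(ρ₁(1−ρ*)) = 0.81·0.26 / (0.74·0.19) = 1.498.
Smallest integer k = 2.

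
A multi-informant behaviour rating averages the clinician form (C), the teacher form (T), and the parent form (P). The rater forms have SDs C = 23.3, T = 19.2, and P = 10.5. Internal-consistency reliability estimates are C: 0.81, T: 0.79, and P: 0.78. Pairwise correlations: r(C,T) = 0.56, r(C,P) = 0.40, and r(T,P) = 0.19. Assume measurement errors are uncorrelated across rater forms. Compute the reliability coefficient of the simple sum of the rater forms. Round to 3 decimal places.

Var(C+T+P) = 23.3² + 19.2² + 10.5² + 2·[23.3·19.2·0.56 + 23.3·10.5·0.40 + 19.2·10.5·0.19] = 1021.78 + 773.371 = 1795.15.
With uncorrelated errors the cross-covariances are all true-score covariance, so they carry over unchanged; only the diagonal terms shrink to ρᵢσᵢ².
True-score variance = [23.3²·0.81 + 19.2²·0.79 + 10.5²·0.78] + 773.371 = 816.962 + 773.371 = 1590.33.
Reliability = 1590.33 / 1795.15 = 0.886.

0.886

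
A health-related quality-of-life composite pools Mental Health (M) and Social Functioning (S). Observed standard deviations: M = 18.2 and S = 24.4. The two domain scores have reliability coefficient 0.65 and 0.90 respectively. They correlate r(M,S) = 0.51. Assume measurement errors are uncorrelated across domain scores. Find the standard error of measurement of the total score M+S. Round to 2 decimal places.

Var(total) = 926.6 + 452.962 = 1379.56.
True-score variance = 751.13 + 452.962 = 1204.09, so reliability = 0.8728.
Error variance = 1379.56 − 1204.09 = 175.47; SEM = √175.47 = 13.25.

13.25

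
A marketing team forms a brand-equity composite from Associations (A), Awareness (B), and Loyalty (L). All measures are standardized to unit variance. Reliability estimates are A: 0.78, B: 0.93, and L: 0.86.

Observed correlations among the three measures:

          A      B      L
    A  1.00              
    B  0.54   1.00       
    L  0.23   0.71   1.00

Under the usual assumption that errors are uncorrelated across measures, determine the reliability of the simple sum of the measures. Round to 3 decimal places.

0.928

Var(A+B+L) = 3 + 2·[0.54 + 0.23 + 0.71] = 3 + 2.96 = 5.96.
Under uncorrelated errors the observed covariances equal the true-score covariances, so only the own-variance terms attenuate.
True-score variance = [0.78 + 0.93 + 0.86] + 2.96 = 2.57 + 2.96 = 5.53.
Reliability = 5.53 / 5.96 = 0.928.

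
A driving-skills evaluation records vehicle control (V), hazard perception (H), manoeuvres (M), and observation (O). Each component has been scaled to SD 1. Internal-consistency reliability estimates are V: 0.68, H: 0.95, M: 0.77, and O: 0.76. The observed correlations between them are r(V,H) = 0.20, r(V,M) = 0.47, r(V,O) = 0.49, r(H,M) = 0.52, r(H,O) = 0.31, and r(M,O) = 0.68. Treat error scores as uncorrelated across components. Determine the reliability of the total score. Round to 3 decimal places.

0.910

Var(V+H+M+O) = 4 + 2·[0.20 + 0.47 + 0.49 + 0.52 + 0.31 + 0.68] = 4 + 5.34 = 9.34.
Under uncorrelated errors the observed covariances equal the true-score covariances, so only the own-variance terms attenuate.
True-score variance = [0.68 + 0.95 + 0.77 + 0.76] + 5.34 = 3.16 + 5.34 = 8.5.
Reliability = 8.5 / 9.34 = 0.910.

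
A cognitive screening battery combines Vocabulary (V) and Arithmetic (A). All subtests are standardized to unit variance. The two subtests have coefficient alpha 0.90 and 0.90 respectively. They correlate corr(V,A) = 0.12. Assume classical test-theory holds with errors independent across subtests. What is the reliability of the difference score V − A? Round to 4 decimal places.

0.8864

Var(V−A) = 1 + 1 − 2·0.12 = 2 − 0.24 = 1.76.
Because errors are independent across components, Cov(Tᵢ,Tⱼ) = Cov(Xᵢ,Xⱼ); the off-diagonal part of the true-score variance is the same as above.
True-score variance = [0.90 + 0.90] − 0.24 = 1.8 − 0.24 = 1.56.
Reliability = 1.56 / 1.76 = 0.8864.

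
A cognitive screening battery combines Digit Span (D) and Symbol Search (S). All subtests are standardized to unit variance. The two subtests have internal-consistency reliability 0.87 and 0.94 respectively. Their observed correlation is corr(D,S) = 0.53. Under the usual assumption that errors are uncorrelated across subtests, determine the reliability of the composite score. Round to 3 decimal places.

Var(D+S) = 2 + 2·[0.53] = 2 + 1.06 = 3.06.
Because errors are independent across components, Cov(Tᵢ,Tⱼ) = Cov(Xᵢ,Xⱼ); the off-diagonal part of the true-score variance is the same as above.
True-score variance = [0.87 + 0.94] + 1.06 = 1.81 + 1.06 = 2.87.
Reliability = 2.87 / 3.06 = 0.938.

0.938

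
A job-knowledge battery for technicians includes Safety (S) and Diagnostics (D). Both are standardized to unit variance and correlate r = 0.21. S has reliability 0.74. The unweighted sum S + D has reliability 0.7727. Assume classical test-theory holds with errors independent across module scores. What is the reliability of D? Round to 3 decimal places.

0.710

Var(S+D) = 2 + 2·0.21 = 2.420.
True-score variance = ρ_S + ρ_D + 2·0.21, so 0.7727 = (0.74 + ρ_D + 0.42) / 2.420.
ρ_D = 0.7727·2.420 − 0.74 − 0.42 = 0.710.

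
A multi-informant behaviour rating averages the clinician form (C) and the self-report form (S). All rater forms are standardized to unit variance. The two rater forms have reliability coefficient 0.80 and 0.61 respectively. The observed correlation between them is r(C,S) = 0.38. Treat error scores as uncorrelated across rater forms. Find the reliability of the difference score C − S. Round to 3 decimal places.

0.524

Var(C−S) = 1 + 1 − 2·0.38 = 2 − 0.76 = 1.24.
Because errors are independent across components, Cov(Tᵢ,Tⱼ) = Cov(Xᵢ,Xⱼ); the off-diagonal part of the true-score variance is the same as above.
True-score variance = [0.80 + 0.61] − 0.76 = 1.41 − 0.76 = 0.65.
Reliability = 0.65 / 1.24 = 0.524.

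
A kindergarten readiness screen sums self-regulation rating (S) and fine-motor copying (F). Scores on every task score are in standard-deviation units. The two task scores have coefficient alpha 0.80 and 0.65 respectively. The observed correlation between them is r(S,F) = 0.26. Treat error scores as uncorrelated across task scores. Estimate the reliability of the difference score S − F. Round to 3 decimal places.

0.628

Var(S−F) = 1 + 1 − 2·0.26 = 2 − 0.52 = 1.48.
With uncorrelated errors the cross-covariances are all true-score covariance, so they carry over unchanged; only the diagonal terms shrink to ρᵢσᵢ².
True-score variance = [0.80 + 0.65] − 0.52 = 1.45 − 0.52 = 0.93.
Reliability = 0.93 / 1.48 = 0.628.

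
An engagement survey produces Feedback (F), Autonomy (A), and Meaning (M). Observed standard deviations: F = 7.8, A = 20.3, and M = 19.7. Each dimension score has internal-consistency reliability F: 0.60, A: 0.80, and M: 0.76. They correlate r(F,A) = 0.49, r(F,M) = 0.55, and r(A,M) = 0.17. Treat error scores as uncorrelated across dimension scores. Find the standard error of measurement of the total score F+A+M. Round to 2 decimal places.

14.14

Var(total) = 861.02 + 460.169 = 1321.19.
True-score variance = 661.124 + 460.169 = 1121.29, so reliability = 0.8487.
Error variance = 1321.19 − 1121.29 = 199.896; SEM = √199.896 = 14.14.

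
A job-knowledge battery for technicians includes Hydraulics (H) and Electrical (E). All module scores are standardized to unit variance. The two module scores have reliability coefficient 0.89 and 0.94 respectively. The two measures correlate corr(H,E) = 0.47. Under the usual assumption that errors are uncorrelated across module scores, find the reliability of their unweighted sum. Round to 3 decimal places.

Var(H+E) = 2 + 2·[0.47] = 2 + 0.94 = 2.94.
Because errors are independent across components, Cov(Tᵢ,Tⱼ) = Cov(Xᵢ,Xⱼ); the off-diagonal part of the true-score variance is the same as above.
True-score variance = [0.89 + 0.94] + 0.94 = 1.83 + 0.94 = 2.77.
Reliability = 2.77 / 2.94 = 0.942.

0.942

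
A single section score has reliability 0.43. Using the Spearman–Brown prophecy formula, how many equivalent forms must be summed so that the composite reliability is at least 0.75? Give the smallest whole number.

k ≥ ρ*(1−ρ₁)/(ρ₁(1−ρ*)) = 0.75·0.57 / (0.43·0.25) = 3.977.
Smallest integer k = 4.

4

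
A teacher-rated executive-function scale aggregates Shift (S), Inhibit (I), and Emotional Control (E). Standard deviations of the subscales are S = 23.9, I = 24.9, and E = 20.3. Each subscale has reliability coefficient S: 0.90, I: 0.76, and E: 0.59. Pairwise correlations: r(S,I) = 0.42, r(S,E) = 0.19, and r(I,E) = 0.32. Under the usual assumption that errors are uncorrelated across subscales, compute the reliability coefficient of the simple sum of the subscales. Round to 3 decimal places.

Var(S+I+E) = 23.9² + 24.9² + 20.3² + 2·[23.9·24.9·0.42 + 23.9·20.3·0.19 + 24.9·20.3·0.32] = 1603.31 + 1007.76 = 2611.07.
Under uncorrelated errors the observed covariances equal the true-score covariances, so only the own-variance terms attenuate.
True-score variance = [23.9²·0.90 + 24.9²·0.76 + 20.3²·0.59] + 1007.76 = 1228.43 + 1007.76 = 2236.19.
Reliability = 2236.19 / 2611.07 = 0.856.

0.856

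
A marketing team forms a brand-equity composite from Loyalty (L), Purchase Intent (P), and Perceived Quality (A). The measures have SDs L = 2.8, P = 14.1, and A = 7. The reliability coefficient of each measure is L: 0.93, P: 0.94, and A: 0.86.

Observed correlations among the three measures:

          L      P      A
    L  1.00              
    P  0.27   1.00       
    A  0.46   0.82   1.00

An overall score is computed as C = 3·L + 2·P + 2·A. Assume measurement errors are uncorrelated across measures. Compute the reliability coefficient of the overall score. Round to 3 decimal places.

0.959

Var(C) = 3²·2.8² + 2²·14.1² + 2²·7² + 2·[6·2.8·14.1·0.27 + 6·2.8·7·0.46 + 4·14.1·7·0.82] = 1061.8 + 883.579 = 1945.38.
Because errors are independent across components, Cov(Tᵢ,Tⱼ) = Cov(Xᵢ,Xⱼ); the off-diagonal part of the true-score variance is the same as above.
True-score variance = [3²·2.8²·0.93 + 2²·14.1²·0.94 + 2²·7²·0.86] + 883.579 = 981.706 + 883.579 = 1865.29.
Reliability = 1865.29 / 1945.38 = 0.959.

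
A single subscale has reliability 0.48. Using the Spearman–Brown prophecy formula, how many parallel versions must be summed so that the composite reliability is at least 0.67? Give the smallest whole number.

k ≥ ρ*(1−ρ₁)/(ρ₁(1−ρ*)) = 0.67·0.52 / (0.48·0.33) = 2.199.
Smallest integer k = 3.

3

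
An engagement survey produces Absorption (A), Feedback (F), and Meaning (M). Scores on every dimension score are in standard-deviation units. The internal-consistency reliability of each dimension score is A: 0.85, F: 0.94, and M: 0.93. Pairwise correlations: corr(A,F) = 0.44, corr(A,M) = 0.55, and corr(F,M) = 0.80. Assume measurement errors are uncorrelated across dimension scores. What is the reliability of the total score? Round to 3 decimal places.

Var(A+F+M) = 3 + 2·[0.44 + 0.55 + 0.80] = 3 + 3.58 = 6.58.
Under uncorrelated errors the observed covariances equal the true-score covariances, so only the own-variance terms attenuate.
True-score variance = [0.85 + 0.94 + 0.93] + 3.58 = 2.72 + 3.58 = 6.3.
Reliability = 6.3 / 6.58 = 0.957.

0.957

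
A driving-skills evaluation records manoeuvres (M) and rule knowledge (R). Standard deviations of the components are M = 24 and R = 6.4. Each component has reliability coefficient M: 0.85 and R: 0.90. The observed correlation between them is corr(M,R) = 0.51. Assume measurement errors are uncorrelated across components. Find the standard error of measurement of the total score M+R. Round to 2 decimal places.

9.51

Var(total) = 616.96 + 156.672 = 773.632.
True-score variance = 526.464 + 156.672 = 683.136, so reliability = 0.8830.
Error variance = 773.632 − 683.136 = 90.496; SEM = √90.496 = 9.51.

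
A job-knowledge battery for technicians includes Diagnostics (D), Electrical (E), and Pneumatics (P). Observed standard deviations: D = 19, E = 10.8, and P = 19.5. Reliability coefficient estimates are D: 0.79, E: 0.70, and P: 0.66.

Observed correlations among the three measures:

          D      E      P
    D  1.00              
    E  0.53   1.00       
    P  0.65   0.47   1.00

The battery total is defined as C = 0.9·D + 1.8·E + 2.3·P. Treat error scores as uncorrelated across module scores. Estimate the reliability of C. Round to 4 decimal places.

Var(C) = 0.9²·19² + 1.8²·10.8² + 2.3²·19.5² + 2·[1.62·19·10.8·0.53 + 2.07·19·19.5·0.65 + 4.14·10.8·19.5·0.47] = 2681.85 + 2168.96 = 4850.8.
Under uncorrelated errors the observed covariances equal the true-score covariances, so only the own-variance terms attenuate.
True-score variance = [0.9²·19²·0.79 + 1.8²·10.8²·0.70 + 2.3²·19.5²·0.66] + 2168.96 = 1823.15 + 2168.96 = 3992.1.
Reliability = 3992.1 / 4850.8 = 0.8230.

0.8230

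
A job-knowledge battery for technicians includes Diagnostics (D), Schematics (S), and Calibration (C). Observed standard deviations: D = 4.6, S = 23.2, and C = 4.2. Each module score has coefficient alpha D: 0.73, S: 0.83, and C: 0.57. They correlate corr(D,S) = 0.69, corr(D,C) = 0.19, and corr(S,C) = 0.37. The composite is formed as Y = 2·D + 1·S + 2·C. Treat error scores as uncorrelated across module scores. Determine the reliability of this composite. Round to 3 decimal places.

0.875

Var(Y) = 2²·4.6² + 23.2² + 2²·4.2² + 2·[2·4.6·23.2·0.69 + 4·4.6·4.2·0.19 + 2·23.2·4.2·0.37] = 693.44 + 468.125 = 1161.56.
With uncorrelated errors the cross-covariances are all true-score covariance, so they carry over unchanged; only the diagonal terms shrink to ρᵢσᵢ².
True-score variance = [2²·4.6²·0.73 + 23.2²·0.83 + 2²·4.2²·0.57] + 468.125 = 548.746 + 468.125 = 1016.87.
Reliability = 1016.87 / 1161.56 = 0.875.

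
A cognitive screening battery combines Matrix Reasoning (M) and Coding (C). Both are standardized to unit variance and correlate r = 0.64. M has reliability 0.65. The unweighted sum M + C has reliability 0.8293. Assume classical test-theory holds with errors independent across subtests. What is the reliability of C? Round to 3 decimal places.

Var(M+C) = 2 + 2·0.64 = 3.280.
True-score variance = ρ_M + ρ_C + 2·0.64, so 0.8293 = (0.65 + ρ_C + 1.28) / 3.280.
ρ_C = 0.8293·3.280 − 0.65 − 1.28 = 0.790.

0.790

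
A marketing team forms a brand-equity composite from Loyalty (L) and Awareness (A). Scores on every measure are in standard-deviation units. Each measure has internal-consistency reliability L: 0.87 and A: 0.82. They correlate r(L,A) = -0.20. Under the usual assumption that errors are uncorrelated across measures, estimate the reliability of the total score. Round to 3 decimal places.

Var(L+A) = 2 + 2·[(-0.20)] = 2 − 0.4 = 1.6.
With uncorrelated errors the cross-covariances are all true-score covariance, so they carry over unchanged; only the diagonal terms shrink to ρᵢσᵢ².
True-score variance = [0.87 + 0.82] − 0.4 = 1.69 − 0.4 = 1.29.
Reliability = 1.29 / 1.6 = 0.806.

0.806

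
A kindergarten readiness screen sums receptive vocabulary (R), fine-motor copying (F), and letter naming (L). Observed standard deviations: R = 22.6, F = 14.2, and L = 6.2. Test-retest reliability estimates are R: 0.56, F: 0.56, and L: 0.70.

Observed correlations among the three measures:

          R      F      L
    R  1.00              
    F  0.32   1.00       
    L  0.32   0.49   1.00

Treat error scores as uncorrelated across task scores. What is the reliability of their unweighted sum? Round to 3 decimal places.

0.713

Var(R+F+L) = 22.6² + 14.2² + 6.2² + 2·[22.6·14.2·0.32 + 22.6·6.2·0.32 + 14.2·6.2·0.49] = 750.84 + 381.345 = 1132.18.
Under uncorrelated errors the observed covariances equal the true-score covariances, so only the own-variance terms attenuate.
True-score variance = [22.6²·0.56 + 14.2²·0.56 + 6.2²·0.70] + 381.345 = 425.852 + 381.345 = 807.197.
Reliability = 807.197 / 1132.18 = 0.713.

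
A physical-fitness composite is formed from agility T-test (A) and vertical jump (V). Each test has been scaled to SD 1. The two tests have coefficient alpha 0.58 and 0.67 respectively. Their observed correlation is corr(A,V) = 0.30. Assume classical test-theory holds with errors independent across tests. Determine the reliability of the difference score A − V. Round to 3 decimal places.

Var(A−V) = 1 + 1 − 2·0.30 = 2 − 0.6 = 1.4.
Because errors are independent across components, Cov(Tᵢ,Tⱼ) = Cov(Xᵢ,Xⱼ); the off-diagonal part of the true-score variance is the same as above.
True-score variance = [0.58 + 0.67] − 0.6 = 1.25 − 0.6 = 0.65.
Reliability = 0.65 / 1.4 = 0.464.

0.464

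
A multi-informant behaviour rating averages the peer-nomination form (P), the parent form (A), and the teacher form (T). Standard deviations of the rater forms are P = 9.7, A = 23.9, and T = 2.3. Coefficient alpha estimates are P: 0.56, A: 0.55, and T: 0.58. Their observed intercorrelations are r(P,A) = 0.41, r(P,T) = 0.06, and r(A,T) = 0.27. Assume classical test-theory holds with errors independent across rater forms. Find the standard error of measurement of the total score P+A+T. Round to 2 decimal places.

17.34

Var(total) = 670.59 + 222.462 = 893.052.
True-score variance = 369.924 + 222.462 = 592.386, so reliability = 0.6633.
Error variance = 893.052 − 592.386 = 300.666; SEM = √300.666 = 17.34.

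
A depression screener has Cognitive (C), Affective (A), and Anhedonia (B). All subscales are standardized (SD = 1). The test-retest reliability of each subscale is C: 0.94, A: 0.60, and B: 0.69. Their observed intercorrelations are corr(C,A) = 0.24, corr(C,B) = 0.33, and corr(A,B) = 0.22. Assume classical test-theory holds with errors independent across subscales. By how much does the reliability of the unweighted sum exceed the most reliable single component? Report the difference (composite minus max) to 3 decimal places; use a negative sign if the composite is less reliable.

Var(sum) = 3 + 1.58 = 4.58; true-score variance = 2.23 + 1.58 = 3.81; composite reliability = 0.8319.
Max component reliability = 0.9400.
Difference = 0.8319 − 0.9400 = -0.108.

-0.108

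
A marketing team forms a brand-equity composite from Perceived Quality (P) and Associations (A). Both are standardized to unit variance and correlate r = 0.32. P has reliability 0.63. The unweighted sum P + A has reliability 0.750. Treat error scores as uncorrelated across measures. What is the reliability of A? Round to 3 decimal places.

Var(P+A) = 2 + 2·0.32 = 2.640.
True-score variance = ρ_P + ρ_A + 2·0.32, so 0.750 = (0.63 + ρ_A + 0.64) / 2.640.
ρ_A = 0.750·2.640 − 0.63 − 0.64 = 0.710.

0.710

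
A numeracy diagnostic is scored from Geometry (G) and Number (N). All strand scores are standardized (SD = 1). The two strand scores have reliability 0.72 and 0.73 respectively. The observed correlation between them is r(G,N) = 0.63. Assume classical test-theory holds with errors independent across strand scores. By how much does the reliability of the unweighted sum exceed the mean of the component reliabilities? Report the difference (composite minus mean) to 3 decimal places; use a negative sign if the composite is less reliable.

Var(sum) = 2 + 1.26 = 3.26; true-score variance = 1.45 + 1.26 = 2.71; composite reliability = 0.8313.
Mean component reliability = 0.7250.
Difference = 0.8313 − 0.7250 = 0.106.

0.106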